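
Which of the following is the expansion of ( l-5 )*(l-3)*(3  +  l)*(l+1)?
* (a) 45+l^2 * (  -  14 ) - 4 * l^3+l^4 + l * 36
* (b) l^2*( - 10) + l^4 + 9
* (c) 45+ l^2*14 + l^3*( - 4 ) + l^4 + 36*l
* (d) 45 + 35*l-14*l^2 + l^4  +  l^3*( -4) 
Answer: a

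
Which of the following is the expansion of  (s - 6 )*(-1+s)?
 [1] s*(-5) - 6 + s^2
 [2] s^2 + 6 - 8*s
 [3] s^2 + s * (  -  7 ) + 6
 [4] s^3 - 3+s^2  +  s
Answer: 3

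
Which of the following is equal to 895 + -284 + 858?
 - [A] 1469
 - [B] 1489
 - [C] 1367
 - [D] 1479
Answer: A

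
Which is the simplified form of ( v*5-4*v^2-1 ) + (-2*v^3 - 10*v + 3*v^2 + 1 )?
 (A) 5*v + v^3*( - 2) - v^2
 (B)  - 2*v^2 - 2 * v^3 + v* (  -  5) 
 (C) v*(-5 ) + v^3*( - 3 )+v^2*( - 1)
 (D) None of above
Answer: D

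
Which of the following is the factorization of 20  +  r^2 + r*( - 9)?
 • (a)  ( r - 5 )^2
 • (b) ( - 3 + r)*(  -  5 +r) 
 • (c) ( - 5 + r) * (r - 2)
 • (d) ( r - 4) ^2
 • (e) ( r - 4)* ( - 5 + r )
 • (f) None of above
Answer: e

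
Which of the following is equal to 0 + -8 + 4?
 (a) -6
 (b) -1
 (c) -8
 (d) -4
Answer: d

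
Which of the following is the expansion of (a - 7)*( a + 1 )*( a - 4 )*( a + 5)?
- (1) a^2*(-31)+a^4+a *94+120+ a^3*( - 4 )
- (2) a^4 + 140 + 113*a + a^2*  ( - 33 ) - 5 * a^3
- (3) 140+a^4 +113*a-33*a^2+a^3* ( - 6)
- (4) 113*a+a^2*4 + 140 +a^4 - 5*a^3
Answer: 2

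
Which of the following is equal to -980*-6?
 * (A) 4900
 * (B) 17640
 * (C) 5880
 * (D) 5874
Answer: C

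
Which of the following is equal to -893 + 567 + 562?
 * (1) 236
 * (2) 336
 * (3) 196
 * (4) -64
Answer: 1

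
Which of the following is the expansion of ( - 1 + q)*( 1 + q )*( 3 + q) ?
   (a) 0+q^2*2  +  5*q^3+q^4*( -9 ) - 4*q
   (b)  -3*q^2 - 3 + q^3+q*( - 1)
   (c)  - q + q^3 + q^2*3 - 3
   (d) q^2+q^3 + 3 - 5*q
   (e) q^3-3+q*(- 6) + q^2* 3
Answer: c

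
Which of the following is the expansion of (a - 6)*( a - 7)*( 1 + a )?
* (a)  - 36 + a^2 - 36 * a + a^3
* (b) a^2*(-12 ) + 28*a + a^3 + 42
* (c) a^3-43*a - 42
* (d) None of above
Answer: d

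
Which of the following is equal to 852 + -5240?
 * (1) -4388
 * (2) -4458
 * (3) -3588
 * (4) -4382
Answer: 1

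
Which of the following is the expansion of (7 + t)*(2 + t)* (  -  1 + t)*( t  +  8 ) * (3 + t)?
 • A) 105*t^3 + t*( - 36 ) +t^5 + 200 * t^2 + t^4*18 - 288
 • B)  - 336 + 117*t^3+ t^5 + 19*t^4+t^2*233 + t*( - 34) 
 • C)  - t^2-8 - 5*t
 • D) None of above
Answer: B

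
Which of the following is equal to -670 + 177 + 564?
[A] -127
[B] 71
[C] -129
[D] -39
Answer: B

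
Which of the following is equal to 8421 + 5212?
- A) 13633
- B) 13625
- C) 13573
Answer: A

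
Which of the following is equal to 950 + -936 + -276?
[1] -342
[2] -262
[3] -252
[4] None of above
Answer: 2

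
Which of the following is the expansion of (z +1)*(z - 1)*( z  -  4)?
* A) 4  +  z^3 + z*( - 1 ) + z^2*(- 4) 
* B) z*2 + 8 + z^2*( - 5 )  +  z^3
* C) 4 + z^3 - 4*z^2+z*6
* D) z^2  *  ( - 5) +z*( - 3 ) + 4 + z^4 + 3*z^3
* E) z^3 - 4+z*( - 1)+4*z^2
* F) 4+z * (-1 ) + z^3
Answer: A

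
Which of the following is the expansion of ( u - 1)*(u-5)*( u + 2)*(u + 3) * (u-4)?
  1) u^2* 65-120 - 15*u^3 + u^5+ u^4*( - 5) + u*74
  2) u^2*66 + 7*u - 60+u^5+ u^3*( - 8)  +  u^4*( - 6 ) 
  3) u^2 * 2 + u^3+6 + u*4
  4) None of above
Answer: 1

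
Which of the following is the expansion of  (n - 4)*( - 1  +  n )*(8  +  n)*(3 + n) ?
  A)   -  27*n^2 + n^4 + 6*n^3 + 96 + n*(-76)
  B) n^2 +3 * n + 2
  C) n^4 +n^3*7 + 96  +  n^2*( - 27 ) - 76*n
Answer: A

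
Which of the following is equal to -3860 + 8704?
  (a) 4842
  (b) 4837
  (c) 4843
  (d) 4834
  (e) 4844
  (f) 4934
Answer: e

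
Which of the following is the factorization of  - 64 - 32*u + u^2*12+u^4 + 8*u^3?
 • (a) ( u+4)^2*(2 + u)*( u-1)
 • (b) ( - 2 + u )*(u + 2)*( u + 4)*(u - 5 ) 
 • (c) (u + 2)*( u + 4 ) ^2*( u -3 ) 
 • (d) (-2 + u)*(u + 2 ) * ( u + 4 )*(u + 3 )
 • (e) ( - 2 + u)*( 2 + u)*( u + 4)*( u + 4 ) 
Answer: e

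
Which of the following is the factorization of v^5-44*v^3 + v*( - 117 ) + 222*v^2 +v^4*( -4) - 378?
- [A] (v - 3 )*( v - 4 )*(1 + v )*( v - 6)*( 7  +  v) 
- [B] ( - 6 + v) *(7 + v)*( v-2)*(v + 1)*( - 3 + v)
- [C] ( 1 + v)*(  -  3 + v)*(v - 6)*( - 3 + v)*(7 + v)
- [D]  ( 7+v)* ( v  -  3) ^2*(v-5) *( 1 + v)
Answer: C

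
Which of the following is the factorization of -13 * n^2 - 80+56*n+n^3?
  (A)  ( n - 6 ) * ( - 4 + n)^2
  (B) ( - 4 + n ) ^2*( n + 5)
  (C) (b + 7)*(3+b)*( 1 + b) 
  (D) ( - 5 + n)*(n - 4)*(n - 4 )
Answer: D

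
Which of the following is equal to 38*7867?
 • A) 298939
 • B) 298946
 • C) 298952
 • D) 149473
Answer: B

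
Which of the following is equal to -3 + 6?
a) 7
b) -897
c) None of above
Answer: c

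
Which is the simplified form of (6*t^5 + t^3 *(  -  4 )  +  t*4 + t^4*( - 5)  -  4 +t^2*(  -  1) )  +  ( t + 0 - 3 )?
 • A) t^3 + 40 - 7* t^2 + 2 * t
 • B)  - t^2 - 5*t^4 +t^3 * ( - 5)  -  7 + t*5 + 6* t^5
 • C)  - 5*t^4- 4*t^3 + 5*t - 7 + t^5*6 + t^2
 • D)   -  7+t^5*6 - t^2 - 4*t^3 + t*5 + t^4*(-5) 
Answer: D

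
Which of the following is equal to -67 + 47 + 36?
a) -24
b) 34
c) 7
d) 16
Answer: d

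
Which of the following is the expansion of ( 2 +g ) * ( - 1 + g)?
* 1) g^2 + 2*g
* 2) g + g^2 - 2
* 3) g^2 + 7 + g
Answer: 2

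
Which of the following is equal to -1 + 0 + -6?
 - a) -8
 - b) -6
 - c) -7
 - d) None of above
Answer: c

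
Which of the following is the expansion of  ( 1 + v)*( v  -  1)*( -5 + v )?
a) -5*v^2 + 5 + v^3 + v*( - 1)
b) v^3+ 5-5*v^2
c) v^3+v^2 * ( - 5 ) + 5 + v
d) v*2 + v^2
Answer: a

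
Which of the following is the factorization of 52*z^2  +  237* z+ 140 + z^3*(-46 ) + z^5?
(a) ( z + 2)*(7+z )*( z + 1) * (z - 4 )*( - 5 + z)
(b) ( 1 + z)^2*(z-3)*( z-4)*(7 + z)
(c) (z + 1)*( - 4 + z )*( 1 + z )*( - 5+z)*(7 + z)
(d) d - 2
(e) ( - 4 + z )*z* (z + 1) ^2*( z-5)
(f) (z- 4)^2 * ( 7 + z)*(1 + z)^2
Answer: c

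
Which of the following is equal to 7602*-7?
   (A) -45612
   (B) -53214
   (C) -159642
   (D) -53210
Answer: B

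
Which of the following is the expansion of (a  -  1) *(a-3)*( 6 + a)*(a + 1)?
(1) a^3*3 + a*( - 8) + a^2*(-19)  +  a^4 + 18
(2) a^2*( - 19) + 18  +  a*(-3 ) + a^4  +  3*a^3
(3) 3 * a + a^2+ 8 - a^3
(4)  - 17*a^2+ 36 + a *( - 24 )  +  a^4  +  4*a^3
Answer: 2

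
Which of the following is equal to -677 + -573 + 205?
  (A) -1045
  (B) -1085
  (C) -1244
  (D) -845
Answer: A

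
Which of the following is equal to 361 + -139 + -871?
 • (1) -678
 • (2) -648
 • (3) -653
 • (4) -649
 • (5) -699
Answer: 4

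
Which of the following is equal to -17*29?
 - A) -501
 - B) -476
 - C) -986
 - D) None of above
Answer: D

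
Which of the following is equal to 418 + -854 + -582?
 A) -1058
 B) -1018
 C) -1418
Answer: B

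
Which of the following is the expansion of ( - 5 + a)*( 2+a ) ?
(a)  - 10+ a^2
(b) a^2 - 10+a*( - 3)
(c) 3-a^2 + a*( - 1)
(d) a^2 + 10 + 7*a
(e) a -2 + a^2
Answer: b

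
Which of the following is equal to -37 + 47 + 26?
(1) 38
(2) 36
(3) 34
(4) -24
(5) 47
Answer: 2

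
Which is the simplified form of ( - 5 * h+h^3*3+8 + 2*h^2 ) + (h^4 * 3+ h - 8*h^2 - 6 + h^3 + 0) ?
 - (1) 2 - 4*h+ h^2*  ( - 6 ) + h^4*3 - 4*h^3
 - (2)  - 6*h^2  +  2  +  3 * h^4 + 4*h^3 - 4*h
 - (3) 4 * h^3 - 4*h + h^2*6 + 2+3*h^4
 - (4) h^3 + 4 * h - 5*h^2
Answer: 2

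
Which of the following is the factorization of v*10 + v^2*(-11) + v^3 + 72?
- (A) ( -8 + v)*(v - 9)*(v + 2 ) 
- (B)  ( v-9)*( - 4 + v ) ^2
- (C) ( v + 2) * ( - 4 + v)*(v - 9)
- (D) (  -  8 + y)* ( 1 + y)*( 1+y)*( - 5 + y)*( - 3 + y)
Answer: C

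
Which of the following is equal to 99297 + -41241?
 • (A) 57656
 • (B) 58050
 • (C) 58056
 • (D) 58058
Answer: C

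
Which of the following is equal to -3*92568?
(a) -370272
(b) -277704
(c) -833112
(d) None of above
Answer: b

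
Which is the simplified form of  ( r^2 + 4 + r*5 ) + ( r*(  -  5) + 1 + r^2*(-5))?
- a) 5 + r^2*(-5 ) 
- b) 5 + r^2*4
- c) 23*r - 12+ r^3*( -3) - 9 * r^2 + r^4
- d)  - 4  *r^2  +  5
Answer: d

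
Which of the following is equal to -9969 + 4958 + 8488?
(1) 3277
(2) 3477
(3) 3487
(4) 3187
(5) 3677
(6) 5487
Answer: 2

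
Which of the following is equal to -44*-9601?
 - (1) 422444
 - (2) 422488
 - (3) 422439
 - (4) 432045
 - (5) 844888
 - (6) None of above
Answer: 1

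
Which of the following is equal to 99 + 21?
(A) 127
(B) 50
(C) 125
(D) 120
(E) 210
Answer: D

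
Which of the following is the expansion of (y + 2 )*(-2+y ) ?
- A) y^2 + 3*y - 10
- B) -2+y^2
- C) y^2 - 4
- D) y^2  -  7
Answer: C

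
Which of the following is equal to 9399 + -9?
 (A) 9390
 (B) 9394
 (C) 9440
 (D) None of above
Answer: A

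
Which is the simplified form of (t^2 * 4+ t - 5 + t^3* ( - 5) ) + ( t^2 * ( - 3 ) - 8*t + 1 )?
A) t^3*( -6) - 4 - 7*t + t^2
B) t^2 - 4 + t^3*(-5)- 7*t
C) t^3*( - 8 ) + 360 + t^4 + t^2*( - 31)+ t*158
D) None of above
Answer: B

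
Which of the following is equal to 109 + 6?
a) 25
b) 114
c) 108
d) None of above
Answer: d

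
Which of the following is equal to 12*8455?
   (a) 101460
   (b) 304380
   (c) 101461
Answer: a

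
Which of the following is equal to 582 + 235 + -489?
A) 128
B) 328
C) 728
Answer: B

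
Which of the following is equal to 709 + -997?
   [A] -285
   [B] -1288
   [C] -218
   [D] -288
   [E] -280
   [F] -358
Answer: D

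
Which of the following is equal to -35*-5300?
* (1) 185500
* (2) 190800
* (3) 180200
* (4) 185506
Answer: 1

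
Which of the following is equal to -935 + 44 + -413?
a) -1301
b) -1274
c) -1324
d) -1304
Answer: d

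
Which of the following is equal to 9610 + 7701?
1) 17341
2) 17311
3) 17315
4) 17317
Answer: 2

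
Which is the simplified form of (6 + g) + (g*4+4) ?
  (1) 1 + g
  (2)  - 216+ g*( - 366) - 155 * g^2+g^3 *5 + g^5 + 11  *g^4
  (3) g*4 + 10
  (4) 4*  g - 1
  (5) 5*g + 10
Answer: 5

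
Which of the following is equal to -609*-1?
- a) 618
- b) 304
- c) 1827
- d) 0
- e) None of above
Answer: e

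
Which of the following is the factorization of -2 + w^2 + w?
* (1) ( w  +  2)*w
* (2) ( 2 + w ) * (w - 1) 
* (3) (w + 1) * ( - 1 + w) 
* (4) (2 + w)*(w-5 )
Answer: 2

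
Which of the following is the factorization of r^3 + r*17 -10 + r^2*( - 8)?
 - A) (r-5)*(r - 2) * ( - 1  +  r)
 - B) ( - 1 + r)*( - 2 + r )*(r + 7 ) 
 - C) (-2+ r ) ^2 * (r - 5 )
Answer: A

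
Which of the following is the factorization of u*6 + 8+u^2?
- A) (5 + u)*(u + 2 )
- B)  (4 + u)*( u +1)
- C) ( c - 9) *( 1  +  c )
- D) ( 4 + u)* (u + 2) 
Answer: D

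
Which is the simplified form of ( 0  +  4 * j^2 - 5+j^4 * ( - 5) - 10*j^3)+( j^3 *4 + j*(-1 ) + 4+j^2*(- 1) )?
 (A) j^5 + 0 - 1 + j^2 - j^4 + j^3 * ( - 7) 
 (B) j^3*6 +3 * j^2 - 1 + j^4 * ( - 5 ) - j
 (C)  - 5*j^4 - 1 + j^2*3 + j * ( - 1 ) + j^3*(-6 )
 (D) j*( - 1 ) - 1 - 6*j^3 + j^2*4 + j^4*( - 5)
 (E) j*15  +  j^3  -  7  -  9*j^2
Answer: C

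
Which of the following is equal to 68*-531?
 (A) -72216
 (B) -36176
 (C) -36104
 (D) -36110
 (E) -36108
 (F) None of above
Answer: E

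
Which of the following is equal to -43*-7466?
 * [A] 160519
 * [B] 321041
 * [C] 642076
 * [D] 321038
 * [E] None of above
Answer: D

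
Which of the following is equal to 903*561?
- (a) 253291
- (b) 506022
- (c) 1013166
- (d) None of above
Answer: d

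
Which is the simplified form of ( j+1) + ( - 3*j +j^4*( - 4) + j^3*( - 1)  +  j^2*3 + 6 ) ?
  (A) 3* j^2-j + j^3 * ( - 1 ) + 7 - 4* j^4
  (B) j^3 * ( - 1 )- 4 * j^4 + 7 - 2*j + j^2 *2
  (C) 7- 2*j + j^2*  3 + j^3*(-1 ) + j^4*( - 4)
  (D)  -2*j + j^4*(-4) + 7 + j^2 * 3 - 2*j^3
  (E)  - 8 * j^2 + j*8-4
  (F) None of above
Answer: C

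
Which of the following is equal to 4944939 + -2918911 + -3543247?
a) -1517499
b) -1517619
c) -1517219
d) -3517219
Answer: c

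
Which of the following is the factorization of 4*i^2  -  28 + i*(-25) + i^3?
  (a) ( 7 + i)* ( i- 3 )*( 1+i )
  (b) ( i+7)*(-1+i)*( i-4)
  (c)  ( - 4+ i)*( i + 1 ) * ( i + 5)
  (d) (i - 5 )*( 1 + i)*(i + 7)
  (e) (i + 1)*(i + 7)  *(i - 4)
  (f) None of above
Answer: e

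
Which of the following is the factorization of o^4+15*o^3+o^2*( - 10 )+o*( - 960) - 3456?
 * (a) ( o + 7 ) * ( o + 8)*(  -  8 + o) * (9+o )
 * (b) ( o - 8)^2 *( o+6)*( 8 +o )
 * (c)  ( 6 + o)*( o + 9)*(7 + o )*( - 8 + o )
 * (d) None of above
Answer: d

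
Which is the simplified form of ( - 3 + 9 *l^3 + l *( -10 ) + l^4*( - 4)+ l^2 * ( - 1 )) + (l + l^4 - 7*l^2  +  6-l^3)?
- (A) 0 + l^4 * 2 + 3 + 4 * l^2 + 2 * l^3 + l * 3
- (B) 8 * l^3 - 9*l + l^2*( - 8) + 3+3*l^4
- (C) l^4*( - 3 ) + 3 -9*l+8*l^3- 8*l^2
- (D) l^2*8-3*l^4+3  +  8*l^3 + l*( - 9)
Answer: C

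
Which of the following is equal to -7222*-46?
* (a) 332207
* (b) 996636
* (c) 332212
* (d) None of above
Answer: c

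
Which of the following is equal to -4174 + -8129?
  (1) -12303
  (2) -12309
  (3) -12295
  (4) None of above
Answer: 1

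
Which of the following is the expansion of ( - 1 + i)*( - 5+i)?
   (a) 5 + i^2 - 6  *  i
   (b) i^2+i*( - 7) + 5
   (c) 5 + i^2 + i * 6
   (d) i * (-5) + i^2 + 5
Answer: a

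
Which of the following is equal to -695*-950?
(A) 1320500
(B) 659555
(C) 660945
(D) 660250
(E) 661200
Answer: D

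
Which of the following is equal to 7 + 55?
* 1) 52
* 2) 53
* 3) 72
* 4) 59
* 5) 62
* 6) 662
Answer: 5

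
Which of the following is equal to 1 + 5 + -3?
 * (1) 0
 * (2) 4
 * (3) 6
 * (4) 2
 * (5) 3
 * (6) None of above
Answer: 5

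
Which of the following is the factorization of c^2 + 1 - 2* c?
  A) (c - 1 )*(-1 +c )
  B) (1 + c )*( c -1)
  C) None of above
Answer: A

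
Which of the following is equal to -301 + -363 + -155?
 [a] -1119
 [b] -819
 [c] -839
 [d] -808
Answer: b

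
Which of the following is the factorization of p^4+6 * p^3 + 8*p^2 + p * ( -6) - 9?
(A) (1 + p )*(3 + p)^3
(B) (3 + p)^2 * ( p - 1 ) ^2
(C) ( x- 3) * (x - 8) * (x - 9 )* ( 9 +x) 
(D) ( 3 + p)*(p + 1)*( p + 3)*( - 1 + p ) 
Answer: D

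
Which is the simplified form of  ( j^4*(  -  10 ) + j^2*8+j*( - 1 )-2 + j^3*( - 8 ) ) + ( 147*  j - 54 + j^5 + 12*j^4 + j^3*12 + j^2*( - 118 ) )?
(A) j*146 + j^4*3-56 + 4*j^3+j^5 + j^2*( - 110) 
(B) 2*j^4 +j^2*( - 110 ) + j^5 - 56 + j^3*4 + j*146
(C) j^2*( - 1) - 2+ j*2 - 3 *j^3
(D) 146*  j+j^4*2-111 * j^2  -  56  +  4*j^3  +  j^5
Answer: B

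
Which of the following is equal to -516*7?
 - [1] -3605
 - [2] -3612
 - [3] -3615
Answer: 2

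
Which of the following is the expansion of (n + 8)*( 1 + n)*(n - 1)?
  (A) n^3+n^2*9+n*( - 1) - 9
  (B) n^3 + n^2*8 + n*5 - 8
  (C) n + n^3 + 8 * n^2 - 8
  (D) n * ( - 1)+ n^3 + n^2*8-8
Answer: D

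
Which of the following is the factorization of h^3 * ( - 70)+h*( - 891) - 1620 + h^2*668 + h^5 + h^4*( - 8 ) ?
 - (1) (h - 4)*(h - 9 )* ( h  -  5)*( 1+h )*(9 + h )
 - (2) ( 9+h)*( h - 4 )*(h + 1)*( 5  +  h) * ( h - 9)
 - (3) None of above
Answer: 1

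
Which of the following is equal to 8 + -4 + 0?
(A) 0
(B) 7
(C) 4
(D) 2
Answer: C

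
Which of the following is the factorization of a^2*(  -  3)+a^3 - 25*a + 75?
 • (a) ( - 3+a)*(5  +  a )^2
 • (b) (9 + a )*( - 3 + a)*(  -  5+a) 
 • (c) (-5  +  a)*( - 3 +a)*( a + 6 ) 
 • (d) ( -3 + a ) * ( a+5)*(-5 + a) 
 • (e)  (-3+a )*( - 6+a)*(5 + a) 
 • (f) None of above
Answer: d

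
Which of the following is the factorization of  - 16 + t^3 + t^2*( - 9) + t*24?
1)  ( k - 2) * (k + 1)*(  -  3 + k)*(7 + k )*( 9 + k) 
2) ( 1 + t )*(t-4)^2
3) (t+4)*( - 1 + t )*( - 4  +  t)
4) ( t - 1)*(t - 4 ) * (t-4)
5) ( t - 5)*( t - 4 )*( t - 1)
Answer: 4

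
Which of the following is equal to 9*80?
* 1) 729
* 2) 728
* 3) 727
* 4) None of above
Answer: 4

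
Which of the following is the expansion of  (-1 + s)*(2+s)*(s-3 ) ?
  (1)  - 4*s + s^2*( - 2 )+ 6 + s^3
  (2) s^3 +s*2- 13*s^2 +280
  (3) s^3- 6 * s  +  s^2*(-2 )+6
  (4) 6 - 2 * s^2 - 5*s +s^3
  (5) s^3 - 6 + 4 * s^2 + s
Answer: 4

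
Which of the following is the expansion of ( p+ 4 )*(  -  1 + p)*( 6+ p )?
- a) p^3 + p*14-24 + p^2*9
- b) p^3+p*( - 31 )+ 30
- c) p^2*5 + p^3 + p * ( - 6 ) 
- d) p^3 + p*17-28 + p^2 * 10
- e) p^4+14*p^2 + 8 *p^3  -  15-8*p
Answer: a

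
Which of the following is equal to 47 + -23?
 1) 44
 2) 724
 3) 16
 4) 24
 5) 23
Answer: 4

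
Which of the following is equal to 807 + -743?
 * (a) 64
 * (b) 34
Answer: a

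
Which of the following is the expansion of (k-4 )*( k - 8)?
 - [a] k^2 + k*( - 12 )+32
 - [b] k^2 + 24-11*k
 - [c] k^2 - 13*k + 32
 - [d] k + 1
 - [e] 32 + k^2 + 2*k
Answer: a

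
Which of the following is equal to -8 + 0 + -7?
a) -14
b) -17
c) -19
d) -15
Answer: d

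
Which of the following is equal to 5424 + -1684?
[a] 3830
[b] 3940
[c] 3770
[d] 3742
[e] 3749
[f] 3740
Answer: f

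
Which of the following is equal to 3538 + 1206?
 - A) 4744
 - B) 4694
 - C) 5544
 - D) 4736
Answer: A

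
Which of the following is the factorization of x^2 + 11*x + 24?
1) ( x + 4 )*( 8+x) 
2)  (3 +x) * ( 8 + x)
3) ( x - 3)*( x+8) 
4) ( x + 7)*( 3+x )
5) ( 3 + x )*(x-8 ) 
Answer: 2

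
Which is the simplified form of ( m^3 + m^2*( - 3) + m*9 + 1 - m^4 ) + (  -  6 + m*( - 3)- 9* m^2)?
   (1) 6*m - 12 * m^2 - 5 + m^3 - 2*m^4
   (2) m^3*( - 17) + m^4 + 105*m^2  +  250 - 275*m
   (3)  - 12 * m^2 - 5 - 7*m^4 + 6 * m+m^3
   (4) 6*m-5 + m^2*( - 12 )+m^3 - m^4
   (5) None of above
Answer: 4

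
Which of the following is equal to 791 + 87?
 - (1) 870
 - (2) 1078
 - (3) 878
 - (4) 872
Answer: 3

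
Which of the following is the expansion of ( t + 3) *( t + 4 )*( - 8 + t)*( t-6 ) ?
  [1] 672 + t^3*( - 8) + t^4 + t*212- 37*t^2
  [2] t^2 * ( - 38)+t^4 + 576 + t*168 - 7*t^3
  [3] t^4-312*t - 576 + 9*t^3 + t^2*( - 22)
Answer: 2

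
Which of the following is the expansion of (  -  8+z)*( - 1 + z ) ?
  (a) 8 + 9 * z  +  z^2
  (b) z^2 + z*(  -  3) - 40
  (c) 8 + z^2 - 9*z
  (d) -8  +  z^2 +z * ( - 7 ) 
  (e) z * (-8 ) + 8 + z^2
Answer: c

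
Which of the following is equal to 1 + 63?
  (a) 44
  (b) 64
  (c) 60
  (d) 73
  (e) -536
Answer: b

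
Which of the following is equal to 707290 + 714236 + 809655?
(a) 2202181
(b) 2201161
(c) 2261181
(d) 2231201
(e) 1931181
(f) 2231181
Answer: f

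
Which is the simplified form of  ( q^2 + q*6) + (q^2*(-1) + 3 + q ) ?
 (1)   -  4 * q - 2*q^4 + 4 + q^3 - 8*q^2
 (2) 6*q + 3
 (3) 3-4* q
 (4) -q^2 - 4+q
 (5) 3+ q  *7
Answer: 5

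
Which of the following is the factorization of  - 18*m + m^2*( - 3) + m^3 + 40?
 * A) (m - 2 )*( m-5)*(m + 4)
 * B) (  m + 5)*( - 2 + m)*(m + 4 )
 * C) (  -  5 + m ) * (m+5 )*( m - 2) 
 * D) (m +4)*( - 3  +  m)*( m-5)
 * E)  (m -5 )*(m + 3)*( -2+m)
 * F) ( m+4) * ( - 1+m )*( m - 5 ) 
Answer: A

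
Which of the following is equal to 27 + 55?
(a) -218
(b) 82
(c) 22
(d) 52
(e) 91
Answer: b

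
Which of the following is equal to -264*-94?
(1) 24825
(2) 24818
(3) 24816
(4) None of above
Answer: 3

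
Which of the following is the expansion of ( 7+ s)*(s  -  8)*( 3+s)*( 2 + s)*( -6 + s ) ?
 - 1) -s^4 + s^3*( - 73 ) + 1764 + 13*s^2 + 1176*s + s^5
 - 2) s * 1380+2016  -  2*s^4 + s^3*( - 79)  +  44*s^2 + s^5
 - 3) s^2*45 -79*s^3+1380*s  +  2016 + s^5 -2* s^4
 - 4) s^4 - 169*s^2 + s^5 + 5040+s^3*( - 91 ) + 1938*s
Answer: 2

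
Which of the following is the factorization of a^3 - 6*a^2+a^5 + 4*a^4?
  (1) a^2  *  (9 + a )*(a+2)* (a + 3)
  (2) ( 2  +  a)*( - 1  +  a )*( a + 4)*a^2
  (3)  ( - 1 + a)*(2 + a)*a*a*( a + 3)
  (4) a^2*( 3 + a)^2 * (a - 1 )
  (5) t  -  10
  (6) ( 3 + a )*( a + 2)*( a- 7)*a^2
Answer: 3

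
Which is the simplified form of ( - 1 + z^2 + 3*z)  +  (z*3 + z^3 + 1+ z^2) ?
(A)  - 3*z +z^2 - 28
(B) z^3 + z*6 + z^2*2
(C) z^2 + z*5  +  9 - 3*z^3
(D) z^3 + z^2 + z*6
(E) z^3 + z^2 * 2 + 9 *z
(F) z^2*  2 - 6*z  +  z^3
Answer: B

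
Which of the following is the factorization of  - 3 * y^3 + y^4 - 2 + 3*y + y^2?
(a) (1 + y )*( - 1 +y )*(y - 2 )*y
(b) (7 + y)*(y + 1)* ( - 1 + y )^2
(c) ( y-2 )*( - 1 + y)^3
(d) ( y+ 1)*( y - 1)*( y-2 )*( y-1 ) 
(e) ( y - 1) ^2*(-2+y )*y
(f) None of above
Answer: d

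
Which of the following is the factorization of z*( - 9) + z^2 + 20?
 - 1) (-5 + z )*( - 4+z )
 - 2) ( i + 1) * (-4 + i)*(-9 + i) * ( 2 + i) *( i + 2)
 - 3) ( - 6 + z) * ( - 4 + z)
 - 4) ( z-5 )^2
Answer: 1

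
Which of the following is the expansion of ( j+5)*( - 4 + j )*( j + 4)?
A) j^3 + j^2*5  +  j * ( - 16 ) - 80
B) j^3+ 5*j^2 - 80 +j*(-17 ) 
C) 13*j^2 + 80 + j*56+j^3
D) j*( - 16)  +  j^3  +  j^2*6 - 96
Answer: A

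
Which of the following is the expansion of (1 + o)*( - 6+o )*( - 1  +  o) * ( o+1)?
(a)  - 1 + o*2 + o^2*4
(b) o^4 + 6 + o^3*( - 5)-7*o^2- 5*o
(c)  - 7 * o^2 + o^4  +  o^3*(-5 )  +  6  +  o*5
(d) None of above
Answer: c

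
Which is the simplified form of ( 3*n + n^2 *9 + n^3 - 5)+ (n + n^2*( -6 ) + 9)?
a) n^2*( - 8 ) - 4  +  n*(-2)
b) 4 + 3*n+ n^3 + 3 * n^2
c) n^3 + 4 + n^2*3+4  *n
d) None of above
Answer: c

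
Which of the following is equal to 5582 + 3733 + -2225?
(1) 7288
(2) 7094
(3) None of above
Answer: 3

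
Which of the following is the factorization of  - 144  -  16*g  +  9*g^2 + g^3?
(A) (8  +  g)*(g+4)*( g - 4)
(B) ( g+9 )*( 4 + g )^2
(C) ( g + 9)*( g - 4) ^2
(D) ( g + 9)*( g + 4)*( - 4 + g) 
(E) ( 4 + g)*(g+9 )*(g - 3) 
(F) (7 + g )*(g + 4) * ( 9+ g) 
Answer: D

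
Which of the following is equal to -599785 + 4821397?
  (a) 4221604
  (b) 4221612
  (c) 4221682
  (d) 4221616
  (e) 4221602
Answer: b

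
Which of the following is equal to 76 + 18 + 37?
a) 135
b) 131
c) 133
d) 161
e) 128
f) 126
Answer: b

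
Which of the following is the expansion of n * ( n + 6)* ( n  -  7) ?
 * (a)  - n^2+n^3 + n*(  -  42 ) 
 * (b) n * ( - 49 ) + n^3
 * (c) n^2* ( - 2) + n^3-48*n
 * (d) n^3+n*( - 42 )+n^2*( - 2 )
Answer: a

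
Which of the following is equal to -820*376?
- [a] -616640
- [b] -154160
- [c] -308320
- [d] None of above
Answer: c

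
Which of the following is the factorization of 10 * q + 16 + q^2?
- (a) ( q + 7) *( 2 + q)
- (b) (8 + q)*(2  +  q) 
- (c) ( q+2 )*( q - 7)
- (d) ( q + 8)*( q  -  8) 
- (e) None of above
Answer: b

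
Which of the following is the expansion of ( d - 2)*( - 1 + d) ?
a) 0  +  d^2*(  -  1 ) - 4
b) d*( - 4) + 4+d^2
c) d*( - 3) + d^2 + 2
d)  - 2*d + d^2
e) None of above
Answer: c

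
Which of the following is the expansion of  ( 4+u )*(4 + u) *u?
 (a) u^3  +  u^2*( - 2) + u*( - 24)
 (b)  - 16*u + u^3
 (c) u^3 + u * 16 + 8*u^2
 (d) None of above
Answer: c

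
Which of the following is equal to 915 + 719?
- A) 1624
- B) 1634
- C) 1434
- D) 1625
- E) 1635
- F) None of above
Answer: B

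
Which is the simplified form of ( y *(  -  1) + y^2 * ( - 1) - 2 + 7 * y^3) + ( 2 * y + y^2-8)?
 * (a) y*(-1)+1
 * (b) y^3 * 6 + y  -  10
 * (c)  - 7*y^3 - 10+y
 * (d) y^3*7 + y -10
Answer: d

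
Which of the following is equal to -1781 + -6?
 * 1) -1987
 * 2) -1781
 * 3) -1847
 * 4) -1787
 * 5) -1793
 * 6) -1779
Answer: 4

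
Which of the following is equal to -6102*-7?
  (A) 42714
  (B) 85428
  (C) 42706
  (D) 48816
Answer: A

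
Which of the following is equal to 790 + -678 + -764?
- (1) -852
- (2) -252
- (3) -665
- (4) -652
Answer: 4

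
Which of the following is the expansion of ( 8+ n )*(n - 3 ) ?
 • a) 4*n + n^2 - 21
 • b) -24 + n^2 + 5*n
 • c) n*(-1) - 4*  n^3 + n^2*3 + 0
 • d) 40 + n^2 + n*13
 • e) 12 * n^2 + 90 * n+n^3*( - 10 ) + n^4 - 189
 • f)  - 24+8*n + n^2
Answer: b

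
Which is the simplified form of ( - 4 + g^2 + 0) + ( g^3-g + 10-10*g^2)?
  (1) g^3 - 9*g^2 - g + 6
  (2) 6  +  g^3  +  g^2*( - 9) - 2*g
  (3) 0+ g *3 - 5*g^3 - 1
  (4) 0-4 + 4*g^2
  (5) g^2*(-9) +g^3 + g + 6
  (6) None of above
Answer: 1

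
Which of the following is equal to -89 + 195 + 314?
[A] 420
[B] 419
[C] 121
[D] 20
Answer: A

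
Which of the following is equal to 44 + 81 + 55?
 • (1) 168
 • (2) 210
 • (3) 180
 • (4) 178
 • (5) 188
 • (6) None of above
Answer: 3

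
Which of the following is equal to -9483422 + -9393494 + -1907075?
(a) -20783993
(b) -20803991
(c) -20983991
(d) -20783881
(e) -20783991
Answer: e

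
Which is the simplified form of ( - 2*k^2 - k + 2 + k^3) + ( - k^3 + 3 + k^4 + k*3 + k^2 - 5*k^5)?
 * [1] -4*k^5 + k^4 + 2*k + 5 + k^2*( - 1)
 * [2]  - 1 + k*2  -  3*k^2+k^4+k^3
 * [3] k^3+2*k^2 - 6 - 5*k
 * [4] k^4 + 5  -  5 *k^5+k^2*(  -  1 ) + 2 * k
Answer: 4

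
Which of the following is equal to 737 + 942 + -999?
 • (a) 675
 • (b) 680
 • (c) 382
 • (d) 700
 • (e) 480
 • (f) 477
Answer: b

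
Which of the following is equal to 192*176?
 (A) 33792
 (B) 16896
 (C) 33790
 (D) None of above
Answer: A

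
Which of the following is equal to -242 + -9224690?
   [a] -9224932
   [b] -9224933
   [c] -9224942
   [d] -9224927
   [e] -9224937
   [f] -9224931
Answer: a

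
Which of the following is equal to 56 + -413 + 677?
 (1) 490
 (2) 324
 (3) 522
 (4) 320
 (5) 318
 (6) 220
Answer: 4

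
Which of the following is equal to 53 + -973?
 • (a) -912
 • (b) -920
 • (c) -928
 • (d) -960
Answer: b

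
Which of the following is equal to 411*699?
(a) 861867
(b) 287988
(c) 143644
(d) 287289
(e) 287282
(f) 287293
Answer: d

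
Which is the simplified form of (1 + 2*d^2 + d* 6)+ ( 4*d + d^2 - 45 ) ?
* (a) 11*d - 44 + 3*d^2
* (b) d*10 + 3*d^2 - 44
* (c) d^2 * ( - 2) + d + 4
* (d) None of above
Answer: b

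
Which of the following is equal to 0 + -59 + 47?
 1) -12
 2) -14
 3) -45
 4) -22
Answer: 1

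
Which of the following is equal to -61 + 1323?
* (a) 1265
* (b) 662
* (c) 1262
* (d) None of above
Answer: c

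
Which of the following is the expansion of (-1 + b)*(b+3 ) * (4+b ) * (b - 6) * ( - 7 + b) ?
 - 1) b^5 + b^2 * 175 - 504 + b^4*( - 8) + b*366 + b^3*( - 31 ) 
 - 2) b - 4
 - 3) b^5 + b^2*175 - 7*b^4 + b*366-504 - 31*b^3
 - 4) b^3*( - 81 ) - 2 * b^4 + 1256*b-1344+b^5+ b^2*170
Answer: 3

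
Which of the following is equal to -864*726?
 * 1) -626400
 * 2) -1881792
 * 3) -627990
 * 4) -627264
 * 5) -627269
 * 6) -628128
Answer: 4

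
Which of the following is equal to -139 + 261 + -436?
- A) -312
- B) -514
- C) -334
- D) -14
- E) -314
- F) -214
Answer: E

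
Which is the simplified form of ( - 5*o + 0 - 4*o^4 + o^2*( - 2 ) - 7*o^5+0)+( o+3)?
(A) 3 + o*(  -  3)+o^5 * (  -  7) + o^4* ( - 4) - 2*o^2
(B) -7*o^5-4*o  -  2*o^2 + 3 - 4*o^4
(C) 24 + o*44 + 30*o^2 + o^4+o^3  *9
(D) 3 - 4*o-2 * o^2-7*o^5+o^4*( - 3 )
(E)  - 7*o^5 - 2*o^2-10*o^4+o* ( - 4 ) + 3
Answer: B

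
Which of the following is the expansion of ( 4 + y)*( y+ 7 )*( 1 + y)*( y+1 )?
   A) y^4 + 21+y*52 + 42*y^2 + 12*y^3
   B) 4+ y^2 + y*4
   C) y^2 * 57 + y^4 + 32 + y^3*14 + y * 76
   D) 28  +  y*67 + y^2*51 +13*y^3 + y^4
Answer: D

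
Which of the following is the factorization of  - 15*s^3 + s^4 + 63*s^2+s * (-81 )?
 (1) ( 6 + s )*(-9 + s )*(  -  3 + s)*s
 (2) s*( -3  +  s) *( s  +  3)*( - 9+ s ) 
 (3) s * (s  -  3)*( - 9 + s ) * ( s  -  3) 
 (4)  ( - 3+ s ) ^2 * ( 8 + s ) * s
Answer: 3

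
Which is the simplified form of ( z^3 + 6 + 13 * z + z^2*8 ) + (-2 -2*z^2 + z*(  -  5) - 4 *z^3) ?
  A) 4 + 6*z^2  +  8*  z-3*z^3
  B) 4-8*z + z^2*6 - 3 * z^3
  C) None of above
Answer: A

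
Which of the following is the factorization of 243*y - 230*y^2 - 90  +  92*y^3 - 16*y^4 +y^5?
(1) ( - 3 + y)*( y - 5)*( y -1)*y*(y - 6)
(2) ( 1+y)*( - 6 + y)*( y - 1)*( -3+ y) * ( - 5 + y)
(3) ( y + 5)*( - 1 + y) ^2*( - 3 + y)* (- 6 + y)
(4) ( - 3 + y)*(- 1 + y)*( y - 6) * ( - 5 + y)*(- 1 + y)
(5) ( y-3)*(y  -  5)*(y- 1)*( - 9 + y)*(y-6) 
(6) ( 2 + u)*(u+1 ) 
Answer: 4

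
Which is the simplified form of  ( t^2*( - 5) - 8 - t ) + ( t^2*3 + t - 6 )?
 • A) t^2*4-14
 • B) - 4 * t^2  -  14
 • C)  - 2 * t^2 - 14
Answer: C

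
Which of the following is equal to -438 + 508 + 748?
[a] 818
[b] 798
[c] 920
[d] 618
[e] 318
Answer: a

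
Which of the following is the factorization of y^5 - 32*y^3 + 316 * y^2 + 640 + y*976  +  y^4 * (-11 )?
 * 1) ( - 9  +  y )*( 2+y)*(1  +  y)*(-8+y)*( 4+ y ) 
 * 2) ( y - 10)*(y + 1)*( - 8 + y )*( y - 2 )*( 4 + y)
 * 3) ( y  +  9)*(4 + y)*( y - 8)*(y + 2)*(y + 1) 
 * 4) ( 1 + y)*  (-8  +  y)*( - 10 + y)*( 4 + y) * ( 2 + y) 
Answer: 4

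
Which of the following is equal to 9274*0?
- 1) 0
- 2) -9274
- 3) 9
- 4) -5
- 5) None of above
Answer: 1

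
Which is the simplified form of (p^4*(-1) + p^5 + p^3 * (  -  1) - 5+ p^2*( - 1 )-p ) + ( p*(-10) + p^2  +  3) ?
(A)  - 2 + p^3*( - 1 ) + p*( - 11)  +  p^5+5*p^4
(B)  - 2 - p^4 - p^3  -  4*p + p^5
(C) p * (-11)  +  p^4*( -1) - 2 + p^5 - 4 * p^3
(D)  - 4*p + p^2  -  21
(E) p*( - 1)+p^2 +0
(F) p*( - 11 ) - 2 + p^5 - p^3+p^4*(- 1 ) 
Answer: F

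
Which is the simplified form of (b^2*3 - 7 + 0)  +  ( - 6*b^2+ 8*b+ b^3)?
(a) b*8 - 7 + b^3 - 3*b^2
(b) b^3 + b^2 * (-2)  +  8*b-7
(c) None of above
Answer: a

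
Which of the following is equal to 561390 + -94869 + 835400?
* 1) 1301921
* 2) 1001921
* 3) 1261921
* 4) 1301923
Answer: 1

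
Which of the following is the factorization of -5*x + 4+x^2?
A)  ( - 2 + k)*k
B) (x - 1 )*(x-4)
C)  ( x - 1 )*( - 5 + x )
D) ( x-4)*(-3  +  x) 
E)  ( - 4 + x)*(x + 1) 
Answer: B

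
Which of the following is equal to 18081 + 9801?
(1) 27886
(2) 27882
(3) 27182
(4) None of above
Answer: 2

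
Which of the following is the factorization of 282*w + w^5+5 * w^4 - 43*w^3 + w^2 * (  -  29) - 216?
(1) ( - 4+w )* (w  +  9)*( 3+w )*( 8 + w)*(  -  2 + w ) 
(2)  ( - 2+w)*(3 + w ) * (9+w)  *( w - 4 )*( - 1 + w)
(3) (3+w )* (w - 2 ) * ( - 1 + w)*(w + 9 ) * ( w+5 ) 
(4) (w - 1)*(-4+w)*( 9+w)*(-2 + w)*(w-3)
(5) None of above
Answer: 2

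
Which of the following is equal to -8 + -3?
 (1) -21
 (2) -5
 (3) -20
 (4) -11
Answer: 4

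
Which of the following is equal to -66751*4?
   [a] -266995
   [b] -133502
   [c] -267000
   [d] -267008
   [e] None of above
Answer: e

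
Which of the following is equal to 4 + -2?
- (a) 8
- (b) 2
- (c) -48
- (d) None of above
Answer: b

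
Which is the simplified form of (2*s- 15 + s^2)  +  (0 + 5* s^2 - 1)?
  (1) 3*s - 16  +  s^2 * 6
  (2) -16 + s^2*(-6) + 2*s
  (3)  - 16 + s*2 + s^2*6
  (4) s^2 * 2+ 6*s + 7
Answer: 3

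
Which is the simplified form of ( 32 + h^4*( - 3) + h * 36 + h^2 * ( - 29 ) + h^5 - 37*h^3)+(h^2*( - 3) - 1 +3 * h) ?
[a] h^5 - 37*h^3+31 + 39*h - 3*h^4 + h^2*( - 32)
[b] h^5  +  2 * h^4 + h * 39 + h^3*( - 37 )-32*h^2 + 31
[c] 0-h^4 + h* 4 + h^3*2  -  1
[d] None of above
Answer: a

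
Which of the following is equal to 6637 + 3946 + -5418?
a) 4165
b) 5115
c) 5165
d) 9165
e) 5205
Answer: c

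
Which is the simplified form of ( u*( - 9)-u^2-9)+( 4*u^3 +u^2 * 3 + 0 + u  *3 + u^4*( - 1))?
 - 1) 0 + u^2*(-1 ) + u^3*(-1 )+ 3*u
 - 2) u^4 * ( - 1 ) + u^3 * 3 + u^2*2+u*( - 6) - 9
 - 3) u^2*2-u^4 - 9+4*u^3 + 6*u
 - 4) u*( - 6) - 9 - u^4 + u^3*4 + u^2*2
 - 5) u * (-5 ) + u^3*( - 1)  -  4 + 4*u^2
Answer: 4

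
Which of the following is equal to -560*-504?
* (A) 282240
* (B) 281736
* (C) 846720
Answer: A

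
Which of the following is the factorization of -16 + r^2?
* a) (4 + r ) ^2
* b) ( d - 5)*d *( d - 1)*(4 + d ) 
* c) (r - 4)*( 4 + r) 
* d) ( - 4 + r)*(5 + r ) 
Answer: c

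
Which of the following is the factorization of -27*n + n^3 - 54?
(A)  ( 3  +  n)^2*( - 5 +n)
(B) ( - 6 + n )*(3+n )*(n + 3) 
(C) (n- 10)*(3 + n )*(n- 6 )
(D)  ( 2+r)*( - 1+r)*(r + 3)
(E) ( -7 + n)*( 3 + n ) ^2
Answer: B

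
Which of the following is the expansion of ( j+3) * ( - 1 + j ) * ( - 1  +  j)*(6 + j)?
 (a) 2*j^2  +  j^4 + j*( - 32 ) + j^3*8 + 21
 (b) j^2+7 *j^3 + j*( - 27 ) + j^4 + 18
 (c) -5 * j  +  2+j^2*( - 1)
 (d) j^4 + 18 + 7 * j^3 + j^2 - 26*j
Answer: b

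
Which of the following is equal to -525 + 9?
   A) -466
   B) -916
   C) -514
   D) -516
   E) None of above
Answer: D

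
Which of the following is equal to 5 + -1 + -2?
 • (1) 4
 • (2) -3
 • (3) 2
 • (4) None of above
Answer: 3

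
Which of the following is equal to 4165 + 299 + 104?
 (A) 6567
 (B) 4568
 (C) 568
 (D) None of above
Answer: B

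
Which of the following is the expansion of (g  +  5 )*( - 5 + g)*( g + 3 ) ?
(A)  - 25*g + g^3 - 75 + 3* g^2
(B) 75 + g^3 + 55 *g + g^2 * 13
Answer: A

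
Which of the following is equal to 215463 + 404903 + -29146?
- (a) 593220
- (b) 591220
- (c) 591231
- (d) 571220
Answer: b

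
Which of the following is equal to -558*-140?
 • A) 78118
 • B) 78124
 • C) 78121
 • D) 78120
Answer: D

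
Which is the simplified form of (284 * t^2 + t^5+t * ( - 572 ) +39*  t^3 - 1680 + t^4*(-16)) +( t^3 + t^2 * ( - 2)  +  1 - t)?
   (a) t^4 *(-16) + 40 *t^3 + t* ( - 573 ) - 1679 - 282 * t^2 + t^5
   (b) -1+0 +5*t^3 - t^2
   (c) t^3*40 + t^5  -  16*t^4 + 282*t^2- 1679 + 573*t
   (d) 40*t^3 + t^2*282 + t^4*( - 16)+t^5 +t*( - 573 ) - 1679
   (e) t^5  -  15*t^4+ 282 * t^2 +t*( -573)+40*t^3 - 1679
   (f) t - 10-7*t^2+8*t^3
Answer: d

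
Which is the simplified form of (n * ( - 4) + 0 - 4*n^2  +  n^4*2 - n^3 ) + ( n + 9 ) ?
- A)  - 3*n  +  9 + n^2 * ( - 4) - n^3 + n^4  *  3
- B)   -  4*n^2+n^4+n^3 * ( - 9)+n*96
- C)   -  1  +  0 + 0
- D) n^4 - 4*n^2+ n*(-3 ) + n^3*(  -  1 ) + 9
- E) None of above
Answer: E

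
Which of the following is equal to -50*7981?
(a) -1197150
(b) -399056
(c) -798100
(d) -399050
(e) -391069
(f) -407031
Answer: d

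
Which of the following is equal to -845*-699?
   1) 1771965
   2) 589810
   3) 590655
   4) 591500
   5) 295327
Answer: 3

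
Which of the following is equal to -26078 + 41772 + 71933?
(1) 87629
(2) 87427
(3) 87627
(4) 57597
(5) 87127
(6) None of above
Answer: 3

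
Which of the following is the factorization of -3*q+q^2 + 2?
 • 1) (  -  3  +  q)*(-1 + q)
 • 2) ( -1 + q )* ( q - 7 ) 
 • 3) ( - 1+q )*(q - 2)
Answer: 3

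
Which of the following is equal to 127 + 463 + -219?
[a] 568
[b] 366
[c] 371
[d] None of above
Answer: c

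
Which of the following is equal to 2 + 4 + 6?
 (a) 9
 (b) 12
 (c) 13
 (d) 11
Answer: b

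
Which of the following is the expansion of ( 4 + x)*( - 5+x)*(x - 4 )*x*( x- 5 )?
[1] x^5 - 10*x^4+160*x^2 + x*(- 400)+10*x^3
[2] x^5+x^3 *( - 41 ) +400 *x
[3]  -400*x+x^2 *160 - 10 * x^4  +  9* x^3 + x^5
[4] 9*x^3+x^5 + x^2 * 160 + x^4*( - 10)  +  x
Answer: 3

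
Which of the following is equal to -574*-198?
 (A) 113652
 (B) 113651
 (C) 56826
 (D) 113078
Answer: A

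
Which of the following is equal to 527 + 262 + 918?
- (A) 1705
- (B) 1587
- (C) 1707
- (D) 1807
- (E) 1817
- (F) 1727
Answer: C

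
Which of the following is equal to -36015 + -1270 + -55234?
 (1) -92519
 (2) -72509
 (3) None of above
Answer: 1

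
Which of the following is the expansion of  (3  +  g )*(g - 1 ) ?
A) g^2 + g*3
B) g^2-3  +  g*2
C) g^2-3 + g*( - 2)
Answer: B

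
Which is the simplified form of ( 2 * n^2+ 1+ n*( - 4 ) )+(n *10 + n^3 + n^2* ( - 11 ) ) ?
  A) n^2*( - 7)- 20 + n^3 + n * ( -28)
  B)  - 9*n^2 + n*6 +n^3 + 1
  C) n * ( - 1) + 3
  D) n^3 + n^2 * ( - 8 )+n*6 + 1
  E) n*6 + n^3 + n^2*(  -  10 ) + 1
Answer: B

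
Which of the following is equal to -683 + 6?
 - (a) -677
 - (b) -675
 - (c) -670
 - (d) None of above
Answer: a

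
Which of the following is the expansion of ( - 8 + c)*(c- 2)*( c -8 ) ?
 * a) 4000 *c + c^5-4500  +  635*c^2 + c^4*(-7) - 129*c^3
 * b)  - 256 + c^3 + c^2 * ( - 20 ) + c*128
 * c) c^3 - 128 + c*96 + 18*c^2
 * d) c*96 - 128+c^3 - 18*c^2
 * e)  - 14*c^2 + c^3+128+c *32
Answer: d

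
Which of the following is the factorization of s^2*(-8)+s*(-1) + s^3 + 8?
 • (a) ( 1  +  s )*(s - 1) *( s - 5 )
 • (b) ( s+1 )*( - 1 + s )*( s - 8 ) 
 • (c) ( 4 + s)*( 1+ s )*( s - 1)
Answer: b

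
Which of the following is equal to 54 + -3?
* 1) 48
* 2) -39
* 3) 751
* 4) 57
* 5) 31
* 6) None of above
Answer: 6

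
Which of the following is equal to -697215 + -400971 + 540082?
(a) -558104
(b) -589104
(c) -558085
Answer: a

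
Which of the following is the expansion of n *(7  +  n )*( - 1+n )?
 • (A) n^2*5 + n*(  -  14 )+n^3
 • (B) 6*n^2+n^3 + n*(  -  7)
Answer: B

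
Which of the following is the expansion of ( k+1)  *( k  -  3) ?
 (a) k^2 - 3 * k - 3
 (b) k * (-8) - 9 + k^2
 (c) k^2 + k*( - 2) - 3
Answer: c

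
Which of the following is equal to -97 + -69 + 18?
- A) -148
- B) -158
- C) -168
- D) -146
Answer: A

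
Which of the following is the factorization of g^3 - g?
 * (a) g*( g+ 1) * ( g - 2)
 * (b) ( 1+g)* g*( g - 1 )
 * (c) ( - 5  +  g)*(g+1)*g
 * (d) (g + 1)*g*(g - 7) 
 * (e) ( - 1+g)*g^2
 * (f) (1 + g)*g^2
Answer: b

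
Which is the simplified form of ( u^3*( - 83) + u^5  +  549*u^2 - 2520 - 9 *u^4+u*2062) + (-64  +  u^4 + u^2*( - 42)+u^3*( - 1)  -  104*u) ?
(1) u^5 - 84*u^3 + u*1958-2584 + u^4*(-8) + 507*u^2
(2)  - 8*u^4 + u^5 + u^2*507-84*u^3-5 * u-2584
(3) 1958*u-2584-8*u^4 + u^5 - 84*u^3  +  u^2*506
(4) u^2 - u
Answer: 1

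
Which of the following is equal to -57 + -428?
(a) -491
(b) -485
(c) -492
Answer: b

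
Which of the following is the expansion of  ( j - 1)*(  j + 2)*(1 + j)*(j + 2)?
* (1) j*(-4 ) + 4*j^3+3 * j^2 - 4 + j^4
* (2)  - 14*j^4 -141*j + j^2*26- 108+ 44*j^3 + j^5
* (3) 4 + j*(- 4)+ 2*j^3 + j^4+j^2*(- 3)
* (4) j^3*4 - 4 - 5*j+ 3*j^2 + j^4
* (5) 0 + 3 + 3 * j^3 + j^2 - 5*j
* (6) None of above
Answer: 1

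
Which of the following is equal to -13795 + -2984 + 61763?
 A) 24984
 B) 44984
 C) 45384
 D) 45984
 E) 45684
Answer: B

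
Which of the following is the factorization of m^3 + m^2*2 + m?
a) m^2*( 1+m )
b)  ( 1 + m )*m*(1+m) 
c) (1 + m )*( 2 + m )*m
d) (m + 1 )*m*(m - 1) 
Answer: b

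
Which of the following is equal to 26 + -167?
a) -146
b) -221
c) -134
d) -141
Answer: d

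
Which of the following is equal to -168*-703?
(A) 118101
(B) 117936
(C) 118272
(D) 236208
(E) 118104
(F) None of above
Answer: E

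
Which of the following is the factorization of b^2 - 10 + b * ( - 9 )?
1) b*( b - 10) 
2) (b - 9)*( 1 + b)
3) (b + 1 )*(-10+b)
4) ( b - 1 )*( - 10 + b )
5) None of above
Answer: 3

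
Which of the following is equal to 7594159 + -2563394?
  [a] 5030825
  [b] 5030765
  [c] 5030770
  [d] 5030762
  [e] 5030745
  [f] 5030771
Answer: b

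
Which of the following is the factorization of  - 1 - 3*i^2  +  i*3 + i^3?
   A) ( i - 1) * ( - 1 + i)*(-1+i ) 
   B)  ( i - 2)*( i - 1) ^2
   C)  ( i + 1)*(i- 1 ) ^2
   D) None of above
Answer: A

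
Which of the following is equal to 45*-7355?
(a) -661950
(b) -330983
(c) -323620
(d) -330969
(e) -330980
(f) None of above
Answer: f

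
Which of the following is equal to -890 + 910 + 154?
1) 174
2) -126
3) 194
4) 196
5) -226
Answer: 1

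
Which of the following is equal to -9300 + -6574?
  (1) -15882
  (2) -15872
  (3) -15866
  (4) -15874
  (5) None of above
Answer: 4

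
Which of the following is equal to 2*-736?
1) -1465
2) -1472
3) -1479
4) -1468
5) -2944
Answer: 2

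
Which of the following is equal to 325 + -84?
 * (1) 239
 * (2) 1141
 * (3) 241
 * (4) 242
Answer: 3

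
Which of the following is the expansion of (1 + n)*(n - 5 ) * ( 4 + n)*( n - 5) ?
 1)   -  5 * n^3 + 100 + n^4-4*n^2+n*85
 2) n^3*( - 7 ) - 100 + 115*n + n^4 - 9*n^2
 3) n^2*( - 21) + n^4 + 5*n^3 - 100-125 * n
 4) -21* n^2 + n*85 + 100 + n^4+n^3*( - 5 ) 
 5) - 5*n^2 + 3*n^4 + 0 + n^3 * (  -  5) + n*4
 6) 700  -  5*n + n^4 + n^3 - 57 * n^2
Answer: 4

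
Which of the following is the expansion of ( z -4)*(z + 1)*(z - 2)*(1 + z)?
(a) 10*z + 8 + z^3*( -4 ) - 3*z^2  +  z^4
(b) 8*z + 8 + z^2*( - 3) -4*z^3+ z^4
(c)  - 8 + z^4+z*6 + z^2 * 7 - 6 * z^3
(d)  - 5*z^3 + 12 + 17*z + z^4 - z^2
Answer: a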